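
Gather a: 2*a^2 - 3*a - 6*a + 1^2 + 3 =2*a^2 - 9*a + 4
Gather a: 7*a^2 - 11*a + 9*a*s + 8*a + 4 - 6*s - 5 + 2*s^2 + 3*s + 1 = 7*a^2 + a*(9*s - 3) + 2*s^2 - 3*s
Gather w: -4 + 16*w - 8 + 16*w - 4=32*w - 16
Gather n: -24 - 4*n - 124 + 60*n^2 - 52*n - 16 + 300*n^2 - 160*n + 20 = 360*n^2 - 216*n - 144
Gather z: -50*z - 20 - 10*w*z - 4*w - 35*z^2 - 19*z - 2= -4*w - 35*z^2 + z*(-10*w - 69) - 22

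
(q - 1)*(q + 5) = q^2 + 4*q - 5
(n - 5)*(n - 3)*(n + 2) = n^3 - 6*n^2 - n + 30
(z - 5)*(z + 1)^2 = z^3 - 3*z^2 - 9*z - 5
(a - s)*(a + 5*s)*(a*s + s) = a^3*s + 4*a^2*s^2 + a^2*s - 5*a*s^3 + 4*a*s^2 - 5*s^3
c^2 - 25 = (c - 5)*(c + 5)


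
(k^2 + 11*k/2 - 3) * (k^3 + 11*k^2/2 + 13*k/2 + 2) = k^5 + 11*k^4 + 135*k^3/4 + 85*k^2/4 - 17*k/2 - 6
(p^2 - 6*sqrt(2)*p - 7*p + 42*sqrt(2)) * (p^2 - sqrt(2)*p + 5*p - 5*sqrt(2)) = p^4 - 7*sqrt(2)*p^3 - 2*p^3 - 23*p^2 + 14*sqrt(2)*p^2 - 24*p + 245*sqrt(2)*p - 420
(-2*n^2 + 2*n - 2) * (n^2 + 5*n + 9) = -2*n^4 - 8*n^3 - 10*n^2 + 8*n - 18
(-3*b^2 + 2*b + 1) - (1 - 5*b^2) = 2*b^2 + 2*b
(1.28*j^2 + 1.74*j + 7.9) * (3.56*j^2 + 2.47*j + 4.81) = 4.5568*j^4 + 9.356*j^3 + 38.5786*j^2 + 27.8824*j + 37.999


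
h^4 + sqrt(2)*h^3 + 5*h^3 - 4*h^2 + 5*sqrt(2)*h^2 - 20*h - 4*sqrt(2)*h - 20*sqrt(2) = (h - 2)*(h + 2)*(h + 5)*(h + sqrt(2))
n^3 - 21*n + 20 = (n - 4)*(n - 1)*(n + 5)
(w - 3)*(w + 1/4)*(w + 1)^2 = w^4 - 3*w^3/4 - 21*w^2/4 - 17*w/4 - 3/4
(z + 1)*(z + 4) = z^2 + 5*z + 4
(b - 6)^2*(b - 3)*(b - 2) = b^4 - 17*b^3 + 102*b^2 - 252*b + 216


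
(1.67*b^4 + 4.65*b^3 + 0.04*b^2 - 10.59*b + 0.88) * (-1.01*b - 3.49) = -1.6867*b^5 - 10.5248*b^4 - 16.2689*b^3 + 10.5563*b^2 + 36.0703*b - 3.0712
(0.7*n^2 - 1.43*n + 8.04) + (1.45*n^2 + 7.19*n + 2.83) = 2.15*n^2 + 5.76*n + 10.87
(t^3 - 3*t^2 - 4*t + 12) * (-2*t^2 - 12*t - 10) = -2*t^5 - 6*t^4 + 34*t^3 + 54*t^2 - 104*t - 120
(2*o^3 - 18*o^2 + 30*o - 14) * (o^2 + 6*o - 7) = 2*o^5 - 6*o^4 - 92*o^3 + 292*o^2 - 294*o + 98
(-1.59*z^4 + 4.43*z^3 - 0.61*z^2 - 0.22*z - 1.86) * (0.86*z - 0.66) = -1.3674*z^5 + 4.8592*z^4 - 3.4484*z^3 + 0.2134*z^2 - 1.4544*z + 1.2276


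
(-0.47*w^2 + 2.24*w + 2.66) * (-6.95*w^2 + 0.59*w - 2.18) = 3.2665*w^4 - 15.8453*w^3 - 16.1408*w^2 - 3.3138*w - 5.7988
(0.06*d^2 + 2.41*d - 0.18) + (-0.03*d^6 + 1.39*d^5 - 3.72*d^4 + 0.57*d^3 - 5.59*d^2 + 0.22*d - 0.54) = -0.03*d^6 + 1.39*d^5 - 3.72*d^4 + 0.57*d^3 - 5.53*d^2 + 2.63*d - 0.72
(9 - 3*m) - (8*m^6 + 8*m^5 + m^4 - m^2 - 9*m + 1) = -8*m^6 - 8*m^5 - m^4 + m^2 + 6*m + 8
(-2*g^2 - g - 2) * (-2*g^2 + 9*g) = 4*g^4 - 16*g^3 - 5*g^2 - 18*g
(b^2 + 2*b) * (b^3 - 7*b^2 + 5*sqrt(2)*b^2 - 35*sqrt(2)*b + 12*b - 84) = b^5 - 5*b^4 + 5*sqrt(2)*b^4 - 25*sqrt(2)*b^3 - 2*b^3 - 70*sqrt(2)*b^2 - 60*b^2 - 168*b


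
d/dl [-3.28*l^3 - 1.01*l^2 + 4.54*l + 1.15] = -9.84*l^2 - 2.02*l + 4.54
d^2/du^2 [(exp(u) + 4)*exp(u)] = 4*(exp(u) + 1)*exp(u)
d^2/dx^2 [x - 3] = 0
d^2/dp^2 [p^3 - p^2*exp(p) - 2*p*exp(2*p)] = -p^2*exp(p) - 8*p*exp(2*p) - 4*p*exp(p) + 6*p - 8*exp(2*p) - 2*exp(p)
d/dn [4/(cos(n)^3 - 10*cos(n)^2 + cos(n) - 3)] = 4*(3*cos(n)^2 - 20*cos(n) + 1)*sin(n)/(cos(n)^3 - 10*cos(n)^2 + cos(n) - 3)^2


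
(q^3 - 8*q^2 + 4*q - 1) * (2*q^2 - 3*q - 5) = 2*q^5 - 19*q^4 + 27*q^3 + 26*q^2 - 17*q + 5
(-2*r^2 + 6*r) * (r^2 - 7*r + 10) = -2*r^4 + 20*r^3 - 62*r^2 + 60*r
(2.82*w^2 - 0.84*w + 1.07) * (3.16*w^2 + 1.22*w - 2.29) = 8.9112*w^4 + 0.786*w^3 - 4.1014*w^2 + 3.229*w - 2.4503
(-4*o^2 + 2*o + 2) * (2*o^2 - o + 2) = -8*o^4 + 8*o^3 - 6*o^2 + 2*o + 4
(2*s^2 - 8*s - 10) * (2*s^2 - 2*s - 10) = 4*s^4 - 20*s^3 - 24*s^2 + 100*s + 100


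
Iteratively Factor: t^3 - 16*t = (t - 4)*(t^2 + 4*t) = t*(t - 4)*(t + 4)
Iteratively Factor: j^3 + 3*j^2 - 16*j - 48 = (j + 3)*(j^2 - 16) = (j - 4)*(j + 3)*(j + 4)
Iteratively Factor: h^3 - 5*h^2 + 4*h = (h)*(h^2 - 5*h + 4) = h*(h - 4)*(h - 1)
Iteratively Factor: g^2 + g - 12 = (g + 4)*(g - 3)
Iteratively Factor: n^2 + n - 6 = (n - 2)*(n + 3)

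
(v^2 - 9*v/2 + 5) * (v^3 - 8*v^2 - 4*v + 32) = v^5 - 25*v^4/2 + 37*v^3 + 10*v^2 - 164*v + 160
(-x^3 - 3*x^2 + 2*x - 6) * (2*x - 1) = -2*x^4 - 5*x^3 + 7*x^2 - 14*x + 6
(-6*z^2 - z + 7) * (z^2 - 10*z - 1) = -6*z^4 + 59*z^3 + 23*z^2 - 69*z - 7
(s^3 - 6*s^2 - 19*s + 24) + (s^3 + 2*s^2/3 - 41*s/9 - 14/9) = 2*s^3 - 16*s^2/3 - 212*s/9 + 202/9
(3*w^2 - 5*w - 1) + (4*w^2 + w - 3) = 7*w^2 - 4*w - 4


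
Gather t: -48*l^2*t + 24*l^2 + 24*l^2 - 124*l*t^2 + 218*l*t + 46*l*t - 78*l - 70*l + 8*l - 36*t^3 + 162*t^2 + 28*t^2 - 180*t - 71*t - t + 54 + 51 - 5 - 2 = 48*l^2 - 140*l - 36*t^3 + t^2*(190 - 124*l) + t*(-48*l^2 + 264*l - 252) + 98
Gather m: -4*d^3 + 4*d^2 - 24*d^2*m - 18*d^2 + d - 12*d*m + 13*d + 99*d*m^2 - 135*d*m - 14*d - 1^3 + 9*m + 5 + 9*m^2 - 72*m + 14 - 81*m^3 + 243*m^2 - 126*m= -4*d^3 - 14*d^2 - 81*m^3 + m^2*(99*d + 252) + m*(-24*d^2 - 147*d - 189) + 18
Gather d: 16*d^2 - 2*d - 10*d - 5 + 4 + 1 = 16*d^2 - 12*d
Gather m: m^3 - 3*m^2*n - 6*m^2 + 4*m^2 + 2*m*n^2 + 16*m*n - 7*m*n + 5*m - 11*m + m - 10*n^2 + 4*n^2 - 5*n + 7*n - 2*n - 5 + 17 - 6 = m^3 + m^2*(-3*n - 2) + m*(2*n^2 + 9*n - 5) - 6*n^2 + 6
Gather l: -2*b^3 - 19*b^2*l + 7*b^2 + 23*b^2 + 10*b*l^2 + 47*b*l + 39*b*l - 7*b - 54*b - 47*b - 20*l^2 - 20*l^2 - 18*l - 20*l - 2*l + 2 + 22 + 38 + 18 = -2*b^3 + 30*b^2 - 108*b + l^2*(10*b - 40) + l*(-19*b^2 + 86*b - 40) + 80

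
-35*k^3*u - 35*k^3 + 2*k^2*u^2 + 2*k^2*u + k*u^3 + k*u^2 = (-5*k + u)*(7*k + u)*(k*u + k)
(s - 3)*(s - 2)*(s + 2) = s^3 - 3*s^2 - 4*s + 12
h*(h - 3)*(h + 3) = h^3 - 9*h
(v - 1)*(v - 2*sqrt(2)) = v^2 - 2*sqrt(2)*v - v + 2*sqrt(2)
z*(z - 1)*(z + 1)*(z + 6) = z^4 + 6*z^3 - z^2 - 6*z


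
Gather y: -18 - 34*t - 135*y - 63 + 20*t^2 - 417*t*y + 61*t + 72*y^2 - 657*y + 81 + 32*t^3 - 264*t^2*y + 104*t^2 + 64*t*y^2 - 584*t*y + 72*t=32*t^3 + 124*t^2 + 99*t + y^2*(64*t + 72) + y*(-264*t^2 - 1001*t - 792)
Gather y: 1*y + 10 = y + 10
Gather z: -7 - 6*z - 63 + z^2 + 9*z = z^2 + 3*z - 70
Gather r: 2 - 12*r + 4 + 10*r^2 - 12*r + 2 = 10*r^2 - 24*r + 8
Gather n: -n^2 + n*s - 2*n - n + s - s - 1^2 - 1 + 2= -n^2 + n*(s - 3)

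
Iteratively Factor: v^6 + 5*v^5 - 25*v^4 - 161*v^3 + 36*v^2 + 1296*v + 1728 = (v - 4)*(v^5 + 9*v^4 + 11*v^3 - 117*v^2 - 432*v - 432) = (v - 4)*(v + 3)*(v^4 + 6*v^3 - 7*v^2 - 96*v - 144) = (v - 4)^2*(v + 3)*(v^3 + 10*v^2 + 33*v + 36) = (v - 4)^2*(v + 3)*(v + 4)*(v^2 + 6*v + 9) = (v - 4)^2*(v + 3)^2*(v + 4)*(v + 3)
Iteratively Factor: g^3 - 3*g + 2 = (g - 1)*(g^2 + g - 2) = (g - 1)*(g + 2)*(g - 1)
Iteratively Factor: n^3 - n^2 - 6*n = (n - 3)*(n^2 + 2*n) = (n - 3)*(n + 2)*(n)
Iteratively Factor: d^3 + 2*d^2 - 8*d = (d + 4)*(d^2 - 2*d) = (d - 2)*(d + 4)*(d)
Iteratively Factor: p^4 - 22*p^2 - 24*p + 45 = (p + 3)*(p^3 - 3*p^2 - 13*p + 15) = (p + 3)^2*(p^2 - 6*p + 5) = (p - 1)*(p + 3)^2*(p - 5)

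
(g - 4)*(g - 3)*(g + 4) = g^3 - 3*g^2 - 16*g + 48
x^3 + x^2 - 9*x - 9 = (x - 3)*(x + 1)*(x + 3)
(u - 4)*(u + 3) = u^2 - u - 12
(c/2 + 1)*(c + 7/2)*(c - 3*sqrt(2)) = c^3/2 - 3*sqrt(2)*c^2/2 + 11*c^2/4 - 33*sqrt(2)*c/4 + 7*c/2 - 21*sqrt(2)/2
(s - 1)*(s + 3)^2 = s^3 + 5*s^2 + 3*s - 9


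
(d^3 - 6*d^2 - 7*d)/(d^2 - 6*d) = (d^2 - 6*d - 7)/(d - 6)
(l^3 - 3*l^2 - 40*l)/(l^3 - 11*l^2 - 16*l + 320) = l/(l - 8)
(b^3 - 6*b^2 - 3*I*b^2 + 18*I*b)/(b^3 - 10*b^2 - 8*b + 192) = b*(b - 3*I)/(b^2 - 4*b - 32)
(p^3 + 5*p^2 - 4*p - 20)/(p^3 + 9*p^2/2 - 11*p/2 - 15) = 2*(p + 2)/(2*p + 3)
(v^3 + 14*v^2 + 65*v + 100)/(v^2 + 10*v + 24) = (v^2 + 10*v + 25)/(v + 6)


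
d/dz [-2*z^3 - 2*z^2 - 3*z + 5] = -6*z^2 - 4*z - 3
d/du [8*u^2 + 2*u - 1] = 16*u + 2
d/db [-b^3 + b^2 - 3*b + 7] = -3*b^2 + 2*b - 3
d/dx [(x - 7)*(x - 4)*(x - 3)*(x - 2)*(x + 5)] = 5*x^4 - 44*x^3 + 27*x^2 + 478*x - 862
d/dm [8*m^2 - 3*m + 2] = 16*m - 3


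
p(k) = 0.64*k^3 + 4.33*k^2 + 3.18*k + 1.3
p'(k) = 1.92*k^2 + 8.66*k + 3.18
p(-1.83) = 6.06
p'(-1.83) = -6.24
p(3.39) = 86.77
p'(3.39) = 54.60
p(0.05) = 1.47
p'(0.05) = 3.62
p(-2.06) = 7.53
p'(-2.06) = -6.51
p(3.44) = 89.53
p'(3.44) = 55.69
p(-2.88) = 12.77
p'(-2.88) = -5.84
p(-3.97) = 16.87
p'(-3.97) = -0.94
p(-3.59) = 16.08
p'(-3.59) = -3.16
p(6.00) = 314.50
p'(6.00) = 124.26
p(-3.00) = 13.45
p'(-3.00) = -5.52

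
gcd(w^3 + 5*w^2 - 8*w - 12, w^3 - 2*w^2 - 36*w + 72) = w^2 + 4*w - 12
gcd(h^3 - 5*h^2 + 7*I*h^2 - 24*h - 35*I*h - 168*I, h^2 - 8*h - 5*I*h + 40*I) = h - 8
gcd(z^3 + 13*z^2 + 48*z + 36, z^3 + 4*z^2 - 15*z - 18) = z^2 + 7*z + 6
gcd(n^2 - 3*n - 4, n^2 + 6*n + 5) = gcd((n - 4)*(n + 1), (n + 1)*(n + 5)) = n + 1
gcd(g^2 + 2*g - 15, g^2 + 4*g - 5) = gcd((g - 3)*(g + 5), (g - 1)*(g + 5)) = g + 5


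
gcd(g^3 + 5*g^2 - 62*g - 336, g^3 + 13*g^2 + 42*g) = g^2 + 13*g + 42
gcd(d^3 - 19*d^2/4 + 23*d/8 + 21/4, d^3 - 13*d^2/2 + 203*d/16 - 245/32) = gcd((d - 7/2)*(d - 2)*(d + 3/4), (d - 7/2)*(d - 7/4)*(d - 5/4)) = d - 7/2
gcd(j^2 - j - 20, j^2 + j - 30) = j - 5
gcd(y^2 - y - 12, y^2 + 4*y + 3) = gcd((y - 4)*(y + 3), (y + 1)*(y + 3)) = y + 3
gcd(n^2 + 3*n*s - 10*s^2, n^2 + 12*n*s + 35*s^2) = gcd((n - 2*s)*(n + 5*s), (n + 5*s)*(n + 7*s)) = n + 5*s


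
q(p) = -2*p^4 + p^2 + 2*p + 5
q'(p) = -8*p^3 + 2*p + 2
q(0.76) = 6.43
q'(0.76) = 0.01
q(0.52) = 6.16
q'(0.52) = 1.92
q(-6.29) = -3098.65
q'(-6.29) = 1980.29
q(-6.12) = -2775.45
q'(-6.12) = 1823.53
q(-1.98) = -25.78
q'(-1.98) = 60.14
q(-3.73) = -375.68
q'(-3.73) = 409.70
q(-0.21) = 4.62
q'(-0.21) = 1.65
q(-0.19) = 4.65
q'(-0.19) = 1.67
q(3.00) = -142.00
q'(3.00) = -208.00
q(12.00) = -41299.00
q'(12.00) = -13798.00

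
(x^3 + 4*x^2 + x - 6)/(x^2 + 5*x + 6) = x - 1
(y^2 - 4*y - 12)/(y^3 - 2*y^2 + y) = (y^2 - 4*y - 12)/(y*(y^2 - 2*y + 1))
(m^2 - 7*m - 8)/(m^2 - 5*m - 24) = (m + 1)/(m + 3)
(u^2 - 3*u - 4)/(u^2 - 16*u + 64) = (u^2 - 3*u - 4)/(u^2 - 16*u + 64)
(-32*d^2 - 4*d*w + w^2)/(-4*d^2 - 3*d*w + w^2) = (32*d^2 + 4*d*w - w^2)/(4*d^2 + 3*d*w - w^2)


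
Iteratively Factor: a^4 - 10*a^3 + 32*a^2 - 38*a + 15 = (a - 3)*(a^3 - 7*a^2 + 11*a - 5) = (a - 5)*(a - 3)*(a^2 - 2*a + 1) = (a - 5)*(a - 3)*(a - 1)*(a - 1)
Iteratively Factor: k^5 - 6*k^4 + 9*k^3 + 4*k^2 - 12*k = (k)*(k^4 - 6*k^3 + 9*k^2 + 4*k - 12) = k*(k + 1)*(k^3 - 7*k^2 + 16*k - 12) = k*(k - 2)*(k + 1)*(k^2 - 5*k + 6) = k*(k - 2)^2*(k + 1)*(k - 3)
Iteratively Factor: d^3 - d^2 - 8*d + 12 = (d + 3)*(d^2 - 4*d + 4) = (d - 2)*(d + 3)*(d - 2)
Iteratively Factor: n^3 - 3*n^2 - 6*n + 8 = (n - 1)*(n^2 - 2*n - 8) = (n - 4)*(n - 1)*(n + 2)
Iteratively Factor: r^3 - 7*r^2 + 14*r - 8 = (r - 4)*(r^2 - 3*r + 2) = (r - 4)*(r - 1)*(r - 2)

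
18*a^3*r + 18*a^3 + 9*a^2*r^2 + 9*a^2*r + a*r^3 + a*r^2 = (3*a + r)*(6*a + r)*(a*r + a)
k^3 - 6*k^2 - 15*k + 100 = (k - 5)^2*(k + 4)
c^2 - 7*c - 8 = (c - 8)*(c + 1)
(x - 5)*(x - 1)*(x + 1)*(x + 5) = x^4 - 26*x^2 + 25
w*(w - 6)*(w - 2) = w^3 - 8*w^2 + 12*w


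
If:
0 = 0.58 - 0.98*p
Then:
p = 0.59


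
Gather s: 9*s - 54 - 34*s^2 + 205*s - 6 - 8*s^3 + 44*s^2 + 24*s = -8*s^3 + 10*s^2 + 238*s - 60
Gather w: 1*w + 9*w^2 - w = 9*w^2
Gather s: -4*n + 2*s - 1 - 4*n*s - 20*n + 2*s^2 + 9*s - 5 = -24*n + 2*s^2 + s*(11 - 4*n) - 6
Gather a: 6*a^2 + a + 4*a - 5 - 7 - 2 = 6*a^2 + 5*a - 14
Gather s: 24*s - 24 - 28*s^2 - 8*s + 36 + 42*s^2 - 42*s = 14*s^2 - 26*s + 12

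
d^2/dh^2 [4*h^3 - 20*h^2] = 24*h - 40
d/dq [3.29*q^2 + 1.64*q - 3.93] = 6.58*q + 1.64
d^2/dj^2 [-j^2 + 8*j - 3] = -2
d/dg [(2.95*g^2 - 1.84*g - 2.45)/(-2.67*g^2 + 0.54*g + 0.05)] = (-3.3198*g^2 - 12.788*g + 1.231)/(7.1289*g^4 - 2.8836*g^3 + 0.0246*g^2 + 0.054*g + 0.0025)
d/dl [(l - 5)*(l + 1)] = 2*l - 4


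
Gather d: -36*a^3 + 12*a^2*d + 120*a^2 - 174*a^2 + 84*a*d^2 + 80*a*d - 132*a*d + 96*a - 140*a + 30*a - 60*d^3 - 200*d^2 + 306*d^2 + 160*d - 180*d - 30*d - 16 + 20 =-36*a^3 - 54*a^2 - 14*a - 60*d^3 + d^2*(84*a + 106) + d*(12*a^2 - 52*a - 50) + 4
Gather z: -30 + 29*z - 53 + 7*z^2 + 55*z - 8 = 7*z^2 + 84*z - 91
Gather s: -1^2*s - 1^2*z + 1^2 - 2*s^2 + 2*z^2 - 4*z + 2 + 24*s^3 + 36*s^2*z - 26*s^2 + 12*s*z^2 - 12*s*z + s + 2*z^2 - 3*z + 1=24*s^3 + s^2*(36*z - 28) + s*(12*z^2 - 12*z) + 4*z^2 - 8*z + 4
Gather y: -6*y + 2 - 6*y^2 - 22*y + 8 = -6*y^2 - 28*y + 10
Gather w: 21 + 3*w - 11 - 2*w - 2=w + 8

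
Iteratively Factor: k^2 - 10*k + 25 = (k - 5)*(k - 5)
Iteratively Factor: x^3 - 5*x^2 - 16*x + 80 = (x - 5)*(x^2 - 16) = (x - 5)*(x + 4)*(x - 4)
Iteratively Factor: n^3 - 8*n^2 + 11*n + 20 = (n - 5)*(n^2 - 3*n - 4) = (n - 5)*(n - 4)*(n + 1)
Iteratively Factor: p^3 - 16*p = (p + 4)*(p^2 - 4*p) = p*(p + 4)*(p - 4)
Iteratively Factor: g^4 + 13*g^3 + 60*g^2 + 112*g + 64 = (g + 4)*(g^3 + 9*g^2 + 24*g + 16) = (g + 4)^2*(g^2 + 5*g + 4) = (g + 1)*(g + 4)^2*(g + 4)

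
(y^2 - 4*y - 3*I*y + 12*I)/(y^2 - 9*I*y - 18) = (y - 4)/(y - 6*I)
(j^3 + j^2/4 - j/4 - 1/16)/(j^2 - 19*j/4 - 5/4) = (j^2 - 1/4)/(j - 5)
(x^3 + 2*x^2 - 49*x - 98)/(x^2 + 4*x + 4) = (x^2 - 49)/(x + 2)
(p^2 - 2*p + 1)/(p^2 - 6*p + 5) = (p - 1)/(p - 5)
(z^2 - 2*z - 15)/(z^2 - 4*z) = (z^2 - 2*z - 15)/(z*(z - 4))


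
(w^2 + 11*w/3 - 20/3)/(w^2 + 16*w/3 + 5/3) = (3*w - 4)/(3*w + 1)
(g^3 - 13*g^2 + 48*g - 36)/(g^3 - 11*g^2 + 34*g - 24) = (g - 6)/(g - 4)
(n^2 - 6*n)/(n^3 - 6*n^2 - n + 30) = n*(n - 6)/(n^3 - 6*n^2 - n + 30)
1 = 1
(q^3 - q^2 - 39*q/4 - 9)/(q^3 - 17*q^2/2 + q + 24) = (q^2 - 5*q/2 - 6)/(q^2 - 10*q + 16)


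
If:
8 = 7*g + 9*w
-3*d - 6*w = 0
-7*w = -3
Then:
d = -6/7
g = 29/49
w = 3/7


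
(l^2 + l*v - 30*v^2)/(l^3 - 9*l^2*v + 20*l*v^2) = (-l - 6*v)/(l*(-l + 4*v))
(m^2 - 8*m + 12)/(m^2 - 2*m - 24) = (m - 2)/(m + 4)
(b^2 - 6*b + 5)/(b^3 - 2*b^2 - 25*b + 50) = (b - 1)/(b^2 + 3*b - 10)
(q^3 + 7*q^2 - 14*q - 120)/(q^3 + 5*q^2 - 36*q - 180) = (q - 4)/(q - 6)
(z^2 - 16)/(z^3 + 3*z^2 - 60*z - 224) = (z - 4)/(z^2 - z - 56)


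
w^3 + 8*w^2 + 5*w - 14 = (w - 1)*(w + 2)*(w + 7)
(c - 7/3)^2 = c^2 - 14*c/3 + 49/9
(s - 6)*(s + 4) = s^2 - 2*s - 24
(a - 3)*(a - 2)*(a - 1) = a^3 - 6*a^2 + 11*a - 6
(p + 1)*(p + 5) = p^2 + 6*p + 5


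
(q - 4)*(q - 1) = q^2 - 5*q + 4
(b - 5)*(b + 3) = b^2 - 2*b - 15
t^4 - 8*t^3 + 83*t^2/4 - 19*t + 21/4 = (t - 7/2)*(t - 3)*(t - 1)*(t - 1/2)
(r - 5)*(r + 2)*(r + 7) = r^3 + 4*r^2 - 31*r - 70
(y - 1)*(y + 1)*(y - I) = y^3 - I*y^2 - y + I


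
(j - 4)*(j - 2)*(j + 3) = j^3 - 3*j^2 - 10*j + 24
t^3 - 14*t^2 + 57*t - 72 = (t - 8)*(t - 3)^2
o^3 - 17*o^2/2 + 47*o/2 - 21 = (o - 7/2)*(o - 3)*(o - 2)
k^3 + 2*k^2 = k^2*(k + 2)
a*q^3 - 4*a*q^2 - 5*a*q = q*(q - 5)*(a*q + a)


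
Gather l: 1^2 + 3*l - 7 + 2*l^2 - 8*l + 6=2*l^2 - 5*l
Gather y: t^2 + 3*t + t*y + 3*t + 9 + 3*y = t^2 + 6*t + y*(t + 3) + 9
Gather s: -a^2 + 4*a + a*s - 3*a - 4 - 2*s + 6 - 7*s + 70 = -a^2 + a + s*(a - 9) + 72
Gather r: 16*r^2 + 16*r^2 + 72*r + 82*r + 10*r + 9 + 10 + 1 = 32*r^2 + 164*r + 20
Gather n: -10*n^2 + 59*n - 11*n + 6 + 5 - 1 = -10*n^2 + 48*n + 10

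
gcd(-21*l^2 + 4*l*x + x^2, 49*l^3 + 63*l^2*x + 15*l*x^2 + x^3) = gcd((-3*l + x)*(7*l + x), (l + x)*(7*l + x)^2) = 7*l + x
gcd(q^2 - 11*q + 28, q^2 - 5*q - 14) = q - 7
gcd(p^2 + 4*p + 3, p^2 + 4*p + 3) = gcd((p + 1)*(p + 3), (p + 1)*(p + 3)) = p^2 + 4*p + 3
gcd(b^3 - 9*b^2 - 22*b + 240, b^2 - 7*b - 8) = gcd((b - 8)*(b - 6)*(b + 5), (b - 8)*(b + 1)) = b - 8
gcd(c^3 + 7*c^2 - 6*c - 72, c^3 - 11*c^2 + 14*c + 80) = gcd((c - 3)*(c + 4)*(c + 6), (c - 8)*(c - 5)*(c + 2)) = 1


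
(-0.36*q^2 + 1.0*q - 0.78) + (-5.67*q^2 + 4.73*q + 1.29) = -6.03*q^2 + 5.73*q + 0.51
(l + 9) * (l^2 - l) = l^3 + 8*l^2 - 9*l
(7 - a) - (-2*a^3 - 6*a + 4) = 2*a^3 + 5*a + 3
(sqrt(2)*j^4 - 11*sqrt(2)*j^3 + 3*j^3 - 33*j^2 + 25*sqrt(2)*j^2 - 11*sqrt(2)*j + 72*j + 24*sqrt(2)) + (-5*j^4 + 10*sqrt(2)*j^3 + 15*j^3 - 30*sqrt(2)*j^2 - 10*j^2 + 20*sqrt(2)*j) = -5*j^4 + sqrt(2)*j^4 - sqrt(2)*j^3 + 18*j^3 - 43*j^2 - 5*sqrt(2)*j^2 + 9*sqrt(2)*j + 72*j + 24*sqrt(2)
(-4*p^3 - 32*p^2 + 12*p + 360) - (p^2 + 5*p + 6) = -4*p^3 - 33*p^2 + 7*p + 354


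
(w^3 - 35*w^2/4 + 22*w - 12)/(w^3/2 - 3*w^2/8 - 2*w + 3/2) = 2*(w^2 - 8*w + 16)/(w^2 - 4)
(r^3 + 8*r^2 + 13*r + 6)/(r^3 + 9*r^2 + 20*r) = (r^3 + 8*r^2 + 13*r + 6)/(r*(r^2 + 9*r + 20))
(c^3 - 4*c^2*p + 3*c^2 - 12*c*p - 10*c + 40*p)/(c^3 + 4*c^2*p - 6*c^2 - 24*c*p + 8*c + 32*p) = (c^2 - 4*c*p + 5*c - 20*p)/(c^2 + 4*c*p - 4*c - 16*p)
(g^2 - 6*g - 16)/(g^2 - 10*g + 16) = (g + 2)/(g - 2)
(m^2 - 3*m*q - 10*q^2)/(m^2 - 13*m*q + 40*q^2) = (-m - 2*q)/(-m + 8*q)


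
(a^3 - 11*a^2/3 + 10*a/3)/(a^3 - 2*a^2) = (a - 5/3)/a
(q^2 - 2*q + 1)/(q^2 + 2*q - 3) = (q - 1)/(q + 3)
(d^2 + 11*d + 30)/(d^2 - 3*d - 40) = (d + 6)/(d - 8)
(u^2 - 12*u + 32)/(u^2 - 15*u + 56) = (u - 4)/(u - 7)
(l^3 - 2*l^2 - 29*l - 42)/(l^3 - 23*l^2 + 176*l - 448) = (l^2 + 5*l + 6)/(l^2 - 16*l + 64)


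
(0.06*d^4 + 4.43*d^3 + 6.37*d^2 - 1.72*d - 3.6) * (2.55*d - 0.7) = 0.153*d^5 + 11.2545*d^4 + 13.1425*d^3 - 8.845*d^2 - 7.976*d + 2.52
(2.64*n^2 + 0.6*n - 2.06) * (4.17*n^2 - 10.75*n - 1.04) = 11.0088*n^4 - 25.878*n^3 - 17.7858*n^2 + 21.521*n + 2.1424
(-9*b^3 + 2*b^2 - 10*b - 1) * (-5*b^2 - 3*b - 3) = 45*b^5 + 17*b^4 + 71*b^3 + 29*b^2 + 33*b + 3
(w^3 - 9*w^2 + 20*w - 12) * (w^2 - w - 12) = w^5 - 10*w^4 + 17*w^3 + 76*w^2 - 228*w + 144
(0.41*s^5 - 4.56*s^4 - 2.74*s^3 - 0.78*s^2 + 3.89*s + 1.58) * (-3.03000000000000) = -1.2423*s^5 + 13.8168*s^4 + 8.3022*s^3 + 2.3634*s^2 - 11.7867*s - 4.7874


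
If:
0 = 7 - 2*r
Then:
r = 7/2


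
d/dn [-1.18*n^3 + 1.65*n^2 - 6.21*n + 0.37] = -3.54*n^2 + 3.3*n - 6.21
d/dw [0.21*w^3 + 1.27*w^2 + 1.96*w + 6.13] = 0.63*w^2 + 2.54*w + 1.96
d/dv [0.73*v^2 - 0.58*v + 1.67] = 1.46*v - 0.58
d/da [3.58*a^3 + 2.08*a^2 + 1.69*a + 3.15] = 10.74*a^2 + 4.16*a + 1.69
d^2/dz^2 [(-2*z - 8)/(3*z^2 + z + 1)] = 4*(-(z + 4)*(6*z + 1)^2 + (9*z + 13)*(3*z^2 + z + 1))/(3*z^2 + z + 1)^3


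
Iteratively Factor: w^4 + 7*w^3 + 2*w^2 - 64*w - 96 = (w + 2)*(w^3 + 5*w^2 - 8*w - 48) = (w - 3)*(w + 2)*(w^2 + 8*w + 16) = (w - 3)*(w + 2)*(w + 4)*(w + 4)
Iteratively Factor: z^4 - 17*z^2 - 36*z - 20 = (z + 1)*(z^3 - z^2 - 16*z - 20) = (z + 1)*(z + 2)*(z^2 - 3*z - 10) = (z + 1)*(z + 2)^2*(z - 5)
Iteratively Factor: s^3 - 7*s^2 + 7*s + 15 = (s + 1)*(s^2 - 8*s + 15) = (s - 3)*(s + 1)*(s - 5)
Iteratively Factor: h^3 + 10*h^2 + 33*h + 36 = (h + 3)*(h^2 + 7*h + 12) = (h + 3)^2*(h + 4)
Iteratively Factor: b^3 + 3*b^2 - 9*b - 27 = (b + 3)*(b^2 - 9) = (b + 3)^2*(b - 3)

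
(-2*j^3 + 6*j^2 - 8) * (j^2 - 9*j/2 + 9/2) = -2*j^5 + 15*j^4 - 36*j^3 + 19*j^2 + 36*j - 36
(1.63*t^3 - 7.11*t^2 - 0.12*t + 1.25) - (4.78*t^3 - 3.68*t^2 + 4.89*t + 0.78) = -3.15*t^3 - 3.43*t^2 - 5.01*t + 0.47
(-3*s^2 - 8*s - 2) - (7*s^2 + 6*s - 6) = -10*s^2 - 14*s + 4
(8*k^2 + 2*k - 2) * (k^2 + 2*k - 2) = 8*k^4 + 18*k^3 - 14*k^2 - 8*k + 4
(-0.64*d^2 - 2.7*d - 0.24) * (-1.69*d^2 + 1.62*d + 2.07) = 1.0816*d^4 + 3.5262*d^3 - 5.2932*d^2 - 5.9778*d - 0.4968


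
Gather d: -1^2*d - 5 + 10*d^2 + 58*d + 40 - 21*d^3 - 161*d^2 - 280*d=-21*d^3 - 151*d^2 - 223*d + 35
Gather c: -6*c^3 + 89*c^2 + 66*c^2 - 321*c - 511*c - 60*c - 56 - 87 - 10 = -6*c^3 + 155*c^2 - 892*c - 153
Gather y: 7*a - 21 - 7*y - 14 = 7*a - 7*y - 35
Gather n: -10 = -10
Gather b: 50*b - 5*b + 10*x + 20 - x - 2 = 45*b + 9*x + 18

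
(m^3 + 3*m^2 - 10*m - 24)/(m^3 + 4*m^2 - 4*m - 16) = (m - 3)/(m - 2)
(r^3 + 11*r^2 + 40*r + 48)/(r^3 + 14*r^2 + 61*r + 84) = (r + 4)/(r + 7)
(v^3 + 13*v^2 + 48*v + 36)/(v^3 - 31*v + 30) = (v^2 + 7*v + 6)/(v^2 - 6*v + 5)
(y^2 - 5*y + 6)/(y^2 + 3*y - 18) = (y - 2)/(y + 6)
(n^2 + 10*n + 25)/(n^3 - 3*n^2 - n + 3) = (n^2 + 10*n + 25)/(n^3 - 3*n^2 - n + 3)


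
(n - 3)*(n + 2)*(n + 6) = n^3 + 5*n^2 - 12*n - 36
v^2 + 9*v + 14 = (v + 2)*(v + 7)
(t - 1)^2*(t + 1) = t^3 - t^2 - t + 1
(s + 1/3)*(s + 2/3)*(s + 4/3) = s^3 + 7*s^2/3 + 14*s/9 + 8/27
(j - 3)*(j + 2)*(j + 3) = j^3 + 2*j^2 - 9*j - 18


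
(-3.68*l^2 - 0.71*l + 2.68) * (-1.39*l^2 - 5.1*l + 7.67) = 5.1152*l^4 + 19.7549*l^3 - 28.3298*l^2 - 19.1137*l + 20.5556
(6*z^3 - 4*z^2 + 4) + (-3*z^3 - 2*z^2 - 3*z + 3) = 3*z^3 - 6*z^2 - 3*z + 7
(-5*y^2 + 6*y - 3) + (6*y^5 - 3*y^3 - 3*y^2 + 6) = 6*y^5 - 3*y^3 - 8*y^2 + 6*y + 3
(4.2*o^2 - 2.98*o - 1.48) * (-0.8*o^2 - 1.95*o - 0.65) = -3.36*o^4 - 5.806*o^3 + 4.265*o^2 + 4.823*o + 0.962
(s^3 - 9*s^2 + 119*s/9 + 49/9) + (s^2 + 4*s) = s^3 - 8*s^2 + 155*s/9 + 49/9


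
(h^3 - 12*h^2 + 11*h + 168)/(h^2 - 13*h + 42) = (h^2 - 5*h - 24)/(h - 6)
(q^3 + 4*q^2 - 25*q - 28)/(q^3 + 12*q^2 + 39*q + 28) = (q - 4)/(q + 4)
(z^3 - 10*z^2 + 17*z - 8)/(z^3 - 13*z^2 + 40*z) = (z^2 - 2*z + 1)/(z*(z - 5))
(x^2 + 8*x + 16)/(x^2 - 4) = (x^2 + 8*x + 16)/(x^2 - 4)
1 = 1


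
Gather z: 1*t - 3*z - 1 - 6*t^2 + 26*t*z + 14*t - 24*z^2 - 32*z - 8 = -6*t^2 + 15*t - 24*z^2 + z*(26*t - 35) - 9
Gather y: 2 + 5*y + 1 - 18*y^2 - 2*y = -18*y^2 + 3*y + 3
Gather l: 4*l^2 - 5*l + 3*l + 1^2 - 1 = 4*l^2 - 2*l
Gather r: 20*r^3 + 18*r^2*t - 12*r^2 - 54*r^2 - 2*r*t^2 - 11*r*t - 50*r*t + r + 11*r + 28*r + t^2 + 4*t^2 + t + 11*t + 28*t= 20*r^3 + r^2*(18*t - 66) + r*(-2*t^2 - 61*t + 40) + 5*t^2 + 40*t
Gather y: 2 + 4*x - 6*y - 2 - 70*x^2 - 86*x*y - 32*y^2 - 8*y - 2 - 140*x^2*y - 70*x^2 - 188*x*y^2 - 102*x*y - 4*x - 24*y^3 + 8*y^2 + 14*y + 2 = -140*x^2 - 24*y^3 + y^2*(-188*x - 24) + y*(-140*x^2 - 188*x)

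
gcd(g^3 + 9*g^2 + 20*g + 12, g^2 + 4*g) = 1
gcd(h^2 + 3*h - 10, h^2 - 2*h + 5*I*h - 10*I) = h - 2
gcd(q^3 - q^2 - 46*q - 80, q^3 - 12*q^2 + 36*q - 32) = q - 8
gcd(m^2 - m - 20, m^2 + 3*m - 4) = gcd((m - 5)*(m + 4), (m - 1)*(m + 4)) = m + 4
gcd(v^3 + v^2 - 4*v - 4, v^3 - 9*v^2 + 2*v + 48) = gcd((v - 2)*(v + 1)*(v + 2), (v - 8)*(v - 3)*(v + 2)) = v + 2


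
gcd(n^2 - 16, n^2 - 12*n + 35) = 1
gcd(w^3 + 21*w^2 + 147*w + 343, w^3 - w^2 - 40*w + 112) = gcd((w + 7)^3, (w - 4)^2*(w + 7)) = w + 7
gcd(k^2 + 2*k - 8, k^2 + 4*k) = k + 4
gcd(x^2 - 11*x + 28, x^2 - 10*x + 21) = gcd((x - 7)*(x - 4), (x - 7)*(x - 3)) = x - 7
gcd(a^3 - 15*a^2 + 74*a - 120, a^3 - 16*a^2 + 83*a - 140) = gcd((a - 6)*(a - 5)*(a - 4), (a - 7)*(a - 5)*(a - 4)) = a^2 - 9*a + 20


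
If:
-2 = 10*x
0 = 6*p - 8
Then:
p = 4/3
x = -1/5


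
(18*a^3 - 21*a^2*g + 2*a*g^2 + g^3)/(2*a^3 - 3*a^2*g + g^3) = (18*a^2 - 3*a*g - g^2)/(2*a^2 - a*g - g^2)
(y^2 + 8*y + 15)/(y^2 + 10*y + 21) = (y + 5)/(y + 7)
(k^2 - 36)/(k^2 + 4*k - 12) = (k - 6)/(k - 2)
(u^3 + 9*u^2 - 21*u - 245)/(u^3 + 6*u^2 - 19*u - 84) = (u^2 + 2*u - 35)/(u^2 - u - 12)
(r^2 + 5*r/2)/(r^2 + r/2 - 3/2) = r*(2*r + 5)/(2*r^2 + r - 3)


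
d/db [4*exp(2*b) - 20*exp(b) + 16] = (8*exp(b) - 20)*exp(b)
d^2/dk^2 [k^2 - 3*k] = 2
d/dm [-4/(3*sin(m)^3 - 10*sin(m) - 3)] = 4*(9*sin(m)^2 - 10)*cos(m)/(-3*sin(m)^3 + 10*sin(m) + 3)^2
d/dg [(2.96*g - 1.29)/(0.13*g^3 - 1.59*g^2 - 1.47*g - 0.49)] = (-0.7696*g^3 + 5.2095*g^2 - 4.1022*g - 3.3467)/(0.0169*g^6 - 0.4134*g^5 + 2.1459*g^4 + 4.5472*g^3 + 3.7191*g^2 + 1.4406*g + 0.2401)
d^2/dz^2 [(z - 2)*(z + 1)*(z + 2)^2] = 12*z^2 + 18*z - 4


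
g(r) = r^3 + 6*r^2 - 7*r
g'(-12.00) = 281.00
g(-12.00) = -780.00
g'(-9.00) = 128.00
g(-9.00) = -180.00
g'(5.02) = 128.84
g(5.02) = 242.57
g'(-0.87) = -15.17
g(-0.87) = 9.97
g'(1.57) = 19.23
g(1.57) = 7.67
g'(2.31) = 36.73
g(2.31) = 28.17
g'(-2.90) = -16.57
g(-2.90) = 46.37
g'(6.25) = 185.19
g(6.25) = 434.77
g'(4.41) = 104.26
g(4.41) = 171.58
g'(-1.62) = -18.57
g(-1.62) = 22.83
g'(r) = 3*r^2 + 12*r - 7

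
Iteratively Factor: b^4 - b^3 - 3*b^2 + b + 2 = (b - 1)*(b^3 - 3*b - 2) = (b - 2)*(b - 1)*(b^2 + 2*b + 1) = (b - 2)*(b - 1)*(b + 1)*(b + 1)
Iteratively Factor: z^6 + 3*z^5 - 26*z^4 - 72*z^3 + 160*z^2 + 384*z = (z)*(z^5 + 3*z^4 - 26*z^3 - 72*z^2 + 160*z + 384) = z*(z + 2)*(z^4 + z^3 - 28*z^2 - 16*z + 192) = z*(z - 4)*(z + 2)*(z^3 + 5*z^2 - 8*z - 48) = z*(z - 4)*(z + 2)*(z + 4)*(z^2 + z - 12) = z*(z - 4)*(z - 3)*(z + 2)*(z + 4)*(z + 4)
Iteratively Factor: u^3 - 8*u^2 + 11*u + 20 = (u - 5)*(u^2 - 3*u - 4) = (u - 5)*(u + 1)*(u - 4)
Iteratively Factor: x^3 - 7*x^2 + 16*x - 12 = (x - 3)*(x^2 - 4*x + 4) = (x - 3)*(x - 2)*(x - 2)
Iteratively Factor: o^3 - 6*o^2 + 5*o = (o - 1)*(o^2 - 5*o) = o*(o - 1)*(o - 5)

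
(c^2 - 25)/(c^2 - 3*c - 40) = (c - 5)/(c - 8)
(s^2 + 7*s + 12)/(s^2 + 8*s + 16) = (s + 3)/(s + 4)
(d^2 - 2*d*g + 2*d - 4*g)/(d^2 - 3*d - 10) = (d - 2*g)/(d - 5)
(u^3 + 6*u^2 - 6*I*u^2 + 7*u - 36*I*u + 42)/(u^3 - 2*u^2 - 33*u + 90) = (u^2 - 6*I*u + 7)/(u^2 - 8*u + 15)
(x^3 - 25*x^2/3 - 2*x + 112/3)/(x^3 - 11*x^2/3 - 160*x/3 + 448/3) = (3*x^2 - x - 14)/(3*x^2 + 13*x - 56)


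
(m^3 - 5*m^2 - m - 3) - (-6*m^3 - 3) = 7*m^3 - 5*m^2 - m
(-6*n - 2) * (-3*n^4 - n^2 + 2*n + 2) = 18*n^5 + 6*n^4 + 6*n^3 - 10*n^2 - 16*n - 4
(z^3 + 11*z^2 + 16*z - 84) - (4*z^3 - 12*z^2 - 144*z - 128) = -3*z^3 + 23*z^2 + 160*z + 44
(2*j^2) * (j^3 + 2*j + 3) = 2*j^5 + 4*j^3 + 6*j^2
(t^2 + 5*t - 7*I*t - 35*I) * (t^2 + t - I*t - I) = t^4 + 6*t^3 - 8*I*t^3 - 2*t^2 - 48*I*t^2 - 42*t - 40*I*t - 35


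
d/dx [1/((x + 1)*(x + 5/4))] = 4*(-8*x - 9)/(16*x^4 + 72*x^3 + 121*x^2 + 90*x + 25)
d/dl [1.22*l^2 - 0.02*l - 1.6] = 2.44*l - 0.02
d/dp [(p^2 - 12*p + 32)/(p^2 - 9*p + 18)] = (3*p^2 - 28*p + 72)/(p^4 - 18*p^3 + 117*p^2 - 324*p + 324)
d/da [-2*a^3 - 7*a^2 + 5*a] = -6*a^2 - 14*a + 5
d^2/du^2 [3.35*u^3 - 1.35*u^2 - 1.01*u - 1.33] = 20.1*u - 2.7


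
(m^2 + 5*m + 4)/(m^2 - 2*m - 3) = (m + 4)/(m - 3)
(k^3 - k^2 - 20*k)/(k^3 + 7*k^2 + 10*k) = (k^2 - k - 20)/(k^2 + 7*k + 10)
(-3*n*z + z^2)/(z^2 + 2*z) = (-3*n + z)/(z + 2)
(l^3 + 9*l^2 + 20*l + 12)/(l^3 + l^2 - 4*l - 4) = (l + 6)/(l - 2)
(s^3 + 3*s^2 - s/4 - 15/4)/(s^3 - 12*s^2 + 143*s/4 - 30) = (4*s^3 + 12*s^2 - s - 15)/(4*s^3 - 48*s^2 + 143*s - 120)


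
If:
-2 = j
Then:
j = -2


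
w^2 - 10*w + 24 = (w - 6)*(w - 4)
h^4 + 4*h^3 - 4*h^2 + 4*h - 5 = (h - 1)*(h + 5)*(h - I)*(h + I)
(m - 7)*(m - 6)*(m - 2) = m^3 - 15*m^2 + 68*m - 84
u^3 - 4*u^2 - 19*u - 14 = (u - 7)*(u + 1)*(u + 2)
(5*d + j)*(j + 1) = 5*d*j + 5*d + j^2 + j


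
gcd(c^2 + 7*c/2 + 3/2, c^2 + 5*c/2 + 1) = c + 1/2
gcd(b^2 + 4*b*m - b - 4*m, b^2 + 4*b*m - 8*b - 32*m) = b + 4*m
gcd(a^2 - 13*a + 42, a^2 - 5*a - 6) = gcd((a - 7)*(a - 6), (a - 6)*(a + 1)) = a - 6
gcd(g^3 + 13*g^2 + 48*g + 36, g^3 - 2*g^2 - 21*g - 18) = g + 1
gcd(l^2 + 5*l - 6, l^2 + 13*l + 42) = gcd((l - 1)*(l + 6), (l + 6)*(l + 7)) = l + 6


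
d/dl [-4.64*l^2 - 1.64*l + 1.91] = -9.28*l - 1.64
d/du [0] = 0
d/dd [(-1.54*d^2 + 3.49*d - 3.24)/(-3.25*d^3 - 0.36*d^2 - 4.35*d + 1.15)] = (-5.005*d^4 + 22.685*d^3 - 23.6346*d^2 - 5.8748*d - 10.0805)/(10.5625*d^6 + 2.34*d^5 + 28.4046*d^4 - 4.343*d^3 + 18.0945*d^2 - 10.005*d + 1.3225)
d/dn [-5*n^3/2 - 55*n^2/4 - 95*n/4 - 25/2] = -15*n^2/2 - 55*n/2 - 95/4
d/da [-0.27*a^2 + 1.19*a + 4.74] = 1.19 - 0.54*a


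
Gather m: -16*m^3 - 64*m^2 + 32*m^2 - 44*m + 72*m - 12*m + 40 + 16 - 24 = -16*m^3 - 32*m^2 + 16*m + 32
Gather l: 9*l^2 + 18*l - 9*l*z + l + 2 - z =9*l^2 + l*(19 - 9*z) - z + 2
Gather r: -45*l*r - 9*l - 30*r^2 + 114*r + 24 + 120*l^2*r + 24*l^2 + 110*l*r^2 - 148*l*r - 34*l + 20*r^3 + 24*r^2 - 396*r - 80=24*l^2 - 43*l + 20*r^3 + r^2*(110*l - 6) + r*(120*l^2 - 193*l - 282) - 56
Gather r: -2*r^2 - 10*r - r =-2*r^2 - 11*r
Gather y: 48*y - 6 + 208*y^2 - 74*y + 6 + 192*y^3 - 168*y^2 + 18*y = 192*y^3 + 40*y^2 - 8*y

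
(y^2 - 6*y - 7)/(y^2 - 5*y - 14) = (y + 1)/(y + 2)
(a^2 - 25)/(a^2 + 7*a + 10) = (a - 5)/(a + 2)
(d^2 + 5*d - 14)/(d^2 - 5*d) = (d^2 + 5*d - 14)/(d*(d - 5))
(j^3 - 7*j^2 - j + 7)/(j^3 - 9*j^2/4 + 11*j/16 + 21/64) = 64*(j^3 - 7*j^2 - j + 7)/(64*j^3 - 144*j^2 + 44*j + 21)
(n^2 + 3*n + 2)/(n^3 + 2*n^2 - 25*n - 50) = (n + 1)/(n^2 - 25)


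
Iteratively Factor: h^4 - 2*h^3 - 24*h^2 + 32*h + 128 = (h + 4)*(h^3 - 6*h^2 + 32) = (h - 4)*(h + 4)*(h^2 - 2*h - 8) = (h - 4)^2*(h + 4)*(h + 2)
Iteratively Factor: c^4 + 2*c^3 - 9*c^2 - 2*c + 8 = (c - 2)*(c^3 + 4*c^2 - c - 4) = (c - 2)*(c - 1)*(c^2 + 5*c + 4) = (c - 2)*(c - 1)*(c + 1)*(c + 4)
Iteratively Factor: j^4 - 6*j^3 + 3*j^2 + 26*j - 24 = (j + 2)*(j^3 - 8*j^2 + 19*j - 12) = (j - 4)*(j + 2)*(j^2 - 4*j + 3) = (j - 4)*(j - 3)*(j + 2)*(j - 1)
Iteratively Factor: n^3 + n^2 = (n)*(n^2 + n) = n*(n + 1)*(n)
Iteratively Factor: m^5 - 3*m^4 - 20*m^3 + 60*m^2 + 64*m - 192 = (m - 4)*(m^4 + m^3 - 16*m^2 - 4*m + 48) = (m - 4)*(m - 2)*(m^3 + 3*m^2 - 10*m - 24) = (m - 4)*(m - 2)*(m + 2)*(m^2 + m - 12) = (m - 4)*(m - 3)*(m - 2)*(m + 2)*(m + 4)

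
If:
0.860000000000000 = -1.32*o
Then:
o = -0.65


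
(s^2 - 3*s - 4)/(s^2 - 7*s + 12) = (s + 1)/(s - 3)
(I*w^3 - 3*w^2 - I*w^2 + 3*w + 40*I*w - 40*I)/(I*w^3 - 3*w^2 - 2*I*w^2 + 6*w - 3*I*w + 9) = (w^3 + w^2*(-1 + 3*I) + w*(40 - 3*I) - 40)/(w^3 + w^2*(-2 + 3*I) + w*(-3 - 6*I) - 9*I)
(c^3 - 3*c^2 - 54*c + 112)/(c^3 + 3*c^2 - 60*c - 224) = (c - 2)/(c + 4)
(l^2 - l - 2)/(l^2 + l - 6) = (l + 1)/(l + 3)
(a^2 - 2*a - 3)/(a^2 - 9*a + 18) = (a + 1)/(a - 6)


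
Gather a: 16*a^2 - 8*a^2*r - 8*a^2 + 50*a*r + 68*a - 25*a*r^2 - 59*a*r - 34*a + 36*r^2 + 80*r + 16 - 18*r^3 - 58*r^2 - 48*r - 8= a^2*(8 - 8*r) + a*(-25*r^2 - 9*r + 34) - 18*r^3 - 22*r^2 + 32*r + 8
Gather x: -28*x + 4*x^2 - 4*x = 4*x^2 - 32*x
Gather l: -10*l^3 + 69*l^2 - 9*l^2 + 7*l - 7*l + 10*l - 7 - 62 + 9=-10*l^3 + 60*l^2 + 10*l - 60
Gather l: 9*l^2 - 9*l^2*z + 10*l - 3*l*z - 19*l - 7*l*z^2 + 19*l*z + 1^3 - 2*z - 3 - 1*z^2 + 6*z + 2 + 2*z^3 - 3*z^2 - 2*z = l^2*(9 - 9*z) + l*(-7*z^2 + 16*z - 9) + 2*z^3 - 4*z^2 + 2*z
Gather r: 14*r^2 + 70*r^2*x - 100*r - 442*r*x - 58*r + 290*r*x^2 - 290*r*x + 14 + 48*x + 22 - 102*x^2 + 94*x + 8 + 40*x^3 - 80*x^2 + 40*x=r^2*(70*x + 14) + r*(290*x^2 - 732*x - 158) + 40*x^3 - 182*x^2 + 182*x + 44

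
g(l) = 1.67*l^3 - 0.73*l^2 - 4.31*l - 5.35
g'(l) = 5.01*l^2 - 1.46*l - 4.31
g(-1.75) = -8.99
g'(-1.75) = 13.59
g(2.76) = 12.30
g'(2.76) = 29.82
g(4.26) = 92.15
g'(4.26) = 80.39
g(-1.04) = -3.54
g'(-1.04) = 2.63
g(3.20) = 28.11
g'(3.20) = 42.32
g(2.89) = 16.41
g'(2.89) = 33.31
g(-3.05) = -46.38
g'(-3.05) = 46.75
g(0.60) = -7.84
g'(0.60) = -3.38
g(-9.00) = -1243.12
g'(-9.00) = 414.64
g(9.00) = 1114.16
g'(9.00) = 388.36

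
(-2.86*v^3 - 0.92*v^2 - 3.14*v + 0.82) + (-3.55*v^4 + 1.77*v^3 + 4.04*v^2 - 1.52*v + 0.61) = -3.55*v^4 - 1.09*v^3 + 3.12*v^2 - 4.66*v + 1.43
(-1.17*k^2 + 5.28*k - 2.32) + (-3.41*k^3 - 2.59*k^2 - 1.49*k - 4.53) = -3.41*k^3 - 3.76*k^2 + 3.79*k - 6.85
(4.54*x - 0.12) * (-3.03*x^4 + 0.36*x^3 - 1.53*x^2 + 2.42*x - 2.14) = -13.7562*x^5 + 1.998*x^4 - 6.9894*x^3 + 11.1704*x^2 - 10.006*x + 0.2568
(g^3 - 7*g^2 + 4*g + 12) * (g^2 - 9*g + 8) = g^5 - 16*g^4 + 75*g^3 - 80*g^2 - 76*g + 96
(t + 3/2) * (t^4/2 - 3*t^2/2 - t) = t^5/2 + 3*t^4/4 - 3*t^3/2 - 13*t^2/4 - 3*t/2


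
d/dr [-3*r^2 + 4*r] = 4 - 6*r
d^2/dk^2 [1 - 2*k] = 0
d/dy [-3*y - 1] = -3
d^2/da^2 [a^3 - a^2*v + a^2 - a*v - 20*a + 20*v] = 6*a - 2*v + 2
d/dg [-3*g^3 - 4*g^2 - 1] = g*(-9*g - 8)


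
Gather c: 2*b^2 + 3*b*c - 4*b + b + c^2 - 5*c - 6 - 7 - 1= 2*b^2 - 3*b + c^2 + c*(3*b - 5) - 14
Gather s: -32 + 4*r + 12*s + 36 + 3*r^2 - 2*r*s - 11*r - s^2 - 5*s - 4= 3*r^2 - 7*r - s^2 + s*(7 - 2*r)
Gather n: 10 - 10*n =10 - 10*n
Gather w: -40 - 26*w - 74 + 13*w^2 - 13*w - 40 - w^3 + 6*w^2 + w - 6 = -w^3 + 19*w^2 - 38*w - 160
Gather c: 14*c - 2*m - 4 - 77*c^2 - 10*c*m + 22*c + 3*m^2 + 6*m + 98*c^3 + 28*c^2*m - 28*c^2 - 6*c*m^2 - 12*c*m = 98*c^3 + c^2*(28*m - 105) + c*(-6*m^2 - 22*m + 36) + 3*m^2 + 4*m - 4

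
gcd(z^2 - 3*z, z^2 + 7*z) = z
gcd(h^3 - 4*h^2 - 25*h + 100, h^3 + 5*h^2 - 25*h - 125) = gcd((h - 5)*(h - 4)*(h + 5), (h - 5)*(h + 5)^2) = h^2 - 25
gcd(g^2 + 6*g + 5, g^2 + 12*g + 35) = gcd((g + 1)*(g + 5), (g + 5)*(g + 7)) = g + 5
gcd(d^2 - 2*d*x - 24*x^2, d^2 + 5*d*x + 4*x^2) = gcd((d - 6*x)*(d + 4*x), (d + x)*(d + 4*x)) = d + 4*x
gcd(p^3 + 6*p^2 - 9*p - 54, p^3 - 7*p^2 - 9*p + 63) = p^2 - 9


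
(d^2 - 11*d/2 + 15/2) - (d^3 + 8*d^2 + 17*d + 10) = -d^3 - 7*d^2 - 45*d/2 - 5/2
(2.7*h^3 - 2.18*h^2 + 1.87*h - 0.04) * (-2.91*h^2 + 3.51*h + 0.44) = -7.857*h^5 + 15.8208*h^4 - 11.9055*h^3 + 5.7209*h^2 + 0.6824*h - 0.0176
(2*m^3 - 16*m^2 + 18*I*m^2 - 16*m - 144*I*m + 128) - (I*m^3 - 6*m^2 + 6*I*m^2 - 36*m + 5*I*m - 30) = 2*m^3 - I*m^3 - 10*m^2 + 12*I*m^2 + 20*m - 149*I*m + 158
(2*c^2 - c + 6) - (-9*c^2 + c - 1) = 11*c^2 - 2*c + 7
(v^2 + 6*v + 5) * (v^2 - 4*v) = v^4 + 2*v^3 - 19*v^2 - 20*v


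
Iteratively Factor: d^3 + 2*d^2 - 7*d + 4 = (d + 4)*(d^2 - 2*d + 1) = (d - 1)*(d + 4)*(d - 1)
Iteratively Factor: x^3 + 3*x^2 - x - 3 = (x + 3)*(x^2 - 1) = (x + 1)*(x + 3)*(x - 1)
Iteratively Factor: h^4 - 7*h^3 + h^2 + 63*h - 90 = (h - 3)*(h^3 - 4*h^2 - 11*h + 30) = (h - 3)*(h + 3)*(h^2 - 7*h + 10) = (h - 5)*(h - 3)*(h + 3)*(h - 2)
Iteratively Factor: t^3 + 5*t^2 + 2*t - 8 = (t - 1)*(t^2 + 6*t + 8) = (t - 1)*(t + 2)*(t + 4)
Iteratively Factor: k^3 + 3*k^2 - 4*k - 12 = (k + 2)*(k^2 + k - 6) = (k + 2)*(k + 3)*(k - 2)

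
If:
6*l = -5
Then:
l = -5/6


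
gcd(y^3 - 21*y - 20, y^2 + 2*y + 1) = y + 1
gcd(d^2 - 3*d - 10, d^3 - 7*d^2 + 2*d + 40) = d^2 - 3*d - 10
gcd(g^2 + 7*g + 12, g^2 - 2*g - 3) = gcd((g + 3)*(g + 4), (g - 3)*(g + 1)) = 1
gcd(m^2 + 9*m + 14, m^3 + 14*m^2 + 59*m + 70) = m^2 + 9*m + 14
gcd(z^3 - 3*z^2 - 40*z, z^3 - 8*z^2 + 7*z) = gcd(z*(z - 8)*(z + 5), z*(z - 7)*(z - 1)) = z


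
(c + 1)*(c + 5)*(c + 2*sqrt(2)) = c^3 + 2*sqrt(2)*c^2 + 6*c^2 + 5*c + 12*sqrt(2)*c + 10*sqrt(2)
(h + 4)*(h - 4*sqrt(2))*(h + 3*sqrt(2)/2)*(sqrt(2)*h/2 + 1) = sqrt(2)*h^4/2 - 3*h^3/2 + 2*sqrt(2)*h^3 - 17*sqrt(2)*h^2/2 - 6*h^2 - 34*sqrt(2)*h - 12*h - 48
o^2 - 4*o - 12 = (o - 6)*(o + 2)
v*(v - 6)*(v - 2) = v^3 - 8*v^2 + 12*v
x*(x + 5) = x^2 + 5*x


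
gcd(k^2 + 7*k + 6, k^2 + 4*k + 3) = k + 1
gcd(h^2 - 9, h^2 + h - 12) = h - 3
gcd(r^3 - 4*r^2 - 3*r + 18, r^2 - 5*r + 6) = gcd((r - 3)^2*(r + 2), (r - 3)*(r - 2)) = r - 3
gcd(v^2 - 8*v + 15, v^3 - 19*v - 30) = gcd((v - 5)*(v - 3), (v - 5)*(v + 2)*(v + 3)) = v - 5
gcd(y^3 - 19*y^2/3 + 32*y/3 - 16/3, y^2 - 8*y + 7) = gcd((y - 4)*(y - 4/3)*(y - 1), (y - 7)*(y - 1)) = y - 1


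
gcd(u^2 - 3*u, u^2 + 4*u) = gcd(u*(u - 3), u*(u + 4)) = u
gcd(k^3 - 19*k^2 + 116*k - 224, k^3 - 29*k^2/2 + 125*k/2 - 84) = k - 8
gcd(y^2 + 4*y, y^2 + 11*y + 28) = y + 4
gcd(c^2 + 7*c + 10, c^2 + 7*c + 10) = c^2 + 7*c + 10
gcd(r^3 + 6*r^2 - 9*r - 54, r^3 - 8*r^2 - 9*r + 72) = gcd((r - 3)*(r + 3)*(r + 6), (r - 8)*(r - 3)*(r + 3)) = r^2 - 9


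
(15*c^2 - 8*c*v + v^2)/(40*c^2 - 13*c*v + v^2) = (-3*c + v)/(-8*c + v)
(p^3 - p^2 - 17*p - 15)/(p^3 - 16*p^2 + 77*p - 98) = (p^3 - p^2 - 17*p - 15)/(p^3 - 16*p^2 + 77*p - 98)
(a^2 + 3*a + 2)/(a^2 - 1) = (a + 2)/(a - 1)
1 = 1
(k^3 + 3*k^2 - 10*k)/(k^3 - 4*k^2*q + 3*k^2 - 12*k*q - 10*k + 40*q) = k/(k - 4*q)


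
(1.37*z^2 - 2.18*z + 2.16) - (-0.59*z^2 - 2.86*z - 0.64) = 1.96*z^2 + 0.68*z + 2.8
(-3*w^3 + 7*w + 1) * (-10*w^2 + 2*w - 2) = 30*w^5 - 6*w^4 - 64*w^3 + 4*w^2 - 12*w - 2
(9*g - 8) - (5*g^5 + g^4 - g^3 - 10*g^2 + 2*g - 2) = -5*g^5 - g^4 + g^3 + 10*g^2 + 7*g - 6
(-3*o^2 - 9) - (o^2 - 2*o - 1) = -4*o^2 + 2*o - 8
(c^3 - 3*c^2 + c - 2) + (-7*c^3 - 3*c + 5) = -6*c^3 - 3*c^2 - 2*c + 3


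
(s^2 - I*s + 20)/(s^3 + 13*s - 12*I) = (s - 5*I)/(s^2 - 4*I*s - 3)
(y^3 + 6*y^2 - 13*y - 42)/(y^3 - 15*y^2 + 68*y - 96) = (y^2 + 9*y + 14)/(y^2 - 12*y + 32)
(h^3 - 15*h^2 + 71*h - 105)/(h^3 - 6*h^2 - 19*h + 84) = (h - 5)/(h + 4)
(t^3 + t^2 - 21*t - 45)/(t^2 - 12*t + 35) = (t^2 + 6*t + 9)/(t - 7)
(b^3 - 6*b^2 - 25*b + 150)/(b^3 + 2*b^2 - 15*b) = (b^2 - 11*b + 30)/(b*(b - 3))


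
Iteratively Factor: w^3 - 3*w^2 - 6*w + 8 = (w - 4)*(w^2 + w - 2) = (w - 4)*(w + 2)*(w - 1)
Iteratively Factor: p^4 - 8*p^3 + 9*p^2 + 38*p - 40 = (p - 5)*(p^3 - 3*p^2 - 6*p + 8) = (p - 5)*(p - 4)*(p^2 + p - 2) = (p - 5)*(p - 4)*(p - 1)*(p + 2)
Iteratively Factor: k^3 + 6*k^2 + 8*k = (k)*(k^2 + 6*k + 8) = k*(k + 4)*(k + 2)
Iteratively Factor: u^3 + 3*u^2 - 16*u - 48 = (u - 4)*(u^2 + 7*u + 12) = (u - 4)*(u + 4)*(u + 3)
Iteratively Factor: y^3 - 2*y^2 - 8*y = (y + 2)*(y^2 - 4*y) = (y - 4)*(y + 2)*(y)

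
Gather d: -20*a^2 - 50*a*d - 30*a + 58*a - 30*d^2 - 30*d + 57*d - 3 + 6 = -20*a^2 + 28*a - 30*d^2 + d*(27 - 50*a) + 3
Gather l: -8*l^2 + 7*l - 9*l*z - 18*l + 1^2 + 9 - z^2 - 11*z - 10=-8*l^2 + l*(-9*z - 11) - z^2 - 11*z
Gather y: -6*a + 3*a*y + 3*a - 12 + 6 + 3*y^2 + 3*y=-3*a + 3*y^2 + y*(3*a + 3) - 6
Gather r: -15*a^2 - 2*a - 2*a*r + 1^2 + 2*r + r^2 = -15*a^2 - 2*a + r^2 + r*(2 - 2*a) + 1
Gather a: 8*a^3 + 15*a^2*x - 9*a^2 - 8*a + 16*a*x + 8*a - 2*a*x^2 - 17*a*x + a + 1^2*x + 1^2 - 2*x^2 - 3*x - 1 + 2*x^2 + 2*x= 8*a^3 + a^2*(15*x - 9) + a*(-2*x^2 - x + 1)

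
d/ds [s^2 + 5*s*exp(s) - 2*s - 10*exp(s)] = 5*s*exp(s) + 2*s - 5*exp(s) - 2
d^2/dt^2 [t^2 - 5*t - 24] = 2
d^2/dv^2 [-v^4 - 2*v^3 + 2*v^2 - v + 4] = -12*v^2 - 12*v + 4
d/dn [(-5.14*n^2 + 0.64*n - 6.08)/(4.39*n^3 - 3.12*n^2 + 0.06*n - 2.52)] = (22.5646*n^4 - 5.61919999999999*n^3 + 81.762*n^2 - 12.0336*n - 1.248)/(19.2721*n^6 - 27.3936*n^5 + 10.2612*n^4 - 22.5*n^3 + 15.7284*n^2 - 0.3024*n + 6.3504)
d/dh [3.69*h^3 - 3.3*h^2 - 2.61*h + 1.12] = 11.07*h^2 - 6.6*h - 2.61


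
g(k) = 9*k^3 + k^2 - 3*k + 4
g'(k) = 27*k^2 + 2*k - 3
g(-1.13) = -4.32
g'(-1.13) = 29.22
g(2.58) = 157.48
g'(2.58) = 181.88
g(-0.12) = 4.36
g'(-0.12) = -2.85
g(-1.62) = -26.78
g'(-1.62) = 64.62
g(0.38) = 3.50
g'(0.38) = 1.66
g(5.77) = 1748.88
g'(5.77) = 907.45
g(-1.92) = -50.25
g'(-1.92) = 92.69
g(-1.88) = -46.63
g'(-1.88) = 88.67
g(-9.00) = -6449.00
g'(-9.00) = 2166.00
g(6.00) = 1966.00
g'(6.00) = 981.00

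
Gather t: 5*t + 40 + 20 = 5*t + 60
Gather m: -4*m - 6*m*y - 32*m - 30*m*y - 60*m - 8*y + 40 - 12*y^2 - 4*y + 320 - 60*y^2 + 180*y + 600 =m*(-36*y - 96) - 72*y^2 + 168*y + 960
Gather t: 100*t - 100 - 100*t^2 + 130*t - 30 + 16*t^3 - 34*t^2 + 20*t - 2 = 16*t^3 - 134*t^2 + 250*t - 132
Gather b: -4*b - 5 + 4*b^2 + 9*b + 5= 4*b^2 + 5*b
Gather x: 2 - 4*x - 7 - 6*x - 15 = -10*x - 20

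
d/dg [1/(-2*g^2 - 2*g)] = (g + 1/2)/(g^2*(g + 1)^2)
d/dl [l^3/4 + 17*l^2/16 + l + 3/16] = 3*l^2/4 + 17*l/8 + 1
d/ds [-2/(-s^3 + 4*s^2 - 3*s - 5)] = 2*(-3*s^2 + 8*s - 3)/(s^3 - 4*s^2 + 3*s + 5)^2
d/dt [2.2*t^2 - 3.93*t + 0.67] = 4.4*t - 3.93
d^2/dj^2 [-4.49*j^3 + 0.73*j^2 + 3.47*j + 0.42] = 1.46 - 26.94*j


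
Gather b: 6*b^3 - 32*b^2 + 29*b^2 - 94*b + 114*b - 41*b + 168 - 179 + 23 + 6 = 6*b^3 - 3*b^2 - 21*b + 18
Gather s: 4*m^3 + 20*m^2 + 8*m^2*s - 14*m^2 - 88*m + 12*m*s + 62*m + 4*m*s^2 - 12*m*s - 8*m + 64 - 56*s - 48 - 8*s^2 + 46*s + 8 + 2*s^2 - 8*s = 4*m^3 + 6*m^2 - 34*m + s^2*(4*m - 6) + s*(8*m^2 - 18) + 24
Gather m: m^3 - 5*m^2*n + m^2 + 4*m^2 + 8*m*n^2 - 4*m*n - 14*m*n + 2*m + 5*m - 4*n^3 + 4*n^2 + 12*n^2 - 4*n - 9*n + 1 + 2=m^3 + m^2*(5 - 5*n) + m*(8*n^2 - 18*n + 7) - 4*n^3 + 16*n^2 - 13*n + 3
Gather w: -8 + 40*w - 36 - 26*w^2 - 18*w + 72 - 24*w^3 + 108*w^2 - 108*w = -24*w^3 + 82*w^2 - 86*w + 28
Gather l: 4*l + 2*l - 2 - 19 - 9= 6*l - 30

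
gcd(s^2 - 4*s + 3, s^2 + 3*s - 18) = s - 3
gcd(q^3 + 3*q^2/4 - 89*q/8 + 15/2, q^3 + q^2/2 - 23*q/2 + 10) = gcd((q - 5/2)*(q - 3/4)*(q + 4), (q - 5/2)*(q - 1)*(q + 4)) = q^2 + 3*q/2 - 10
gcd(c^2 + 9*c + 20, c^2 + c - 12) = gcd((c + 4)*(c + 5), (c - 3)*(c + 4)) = c + 4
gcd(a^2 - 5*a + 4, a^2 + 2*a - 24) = a - 4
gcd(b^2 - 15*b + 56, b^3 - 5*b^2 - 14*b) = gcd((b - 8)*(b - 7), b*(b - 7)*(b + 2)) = b - 7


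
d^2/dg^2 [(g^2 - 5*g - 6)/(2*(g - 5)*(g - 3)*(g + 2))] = (g^6 - 15*g^5 + 57*g^4 - 113*g^3 + 810*g^2 - 2268*g - 336)/(g^9 - 18*g^8 + 105*g^7 - 90*g^6 - 1185*g^5 + 3042*g^4 + 3779*g^3 - 16110*g^2 - 2700*g + 27000)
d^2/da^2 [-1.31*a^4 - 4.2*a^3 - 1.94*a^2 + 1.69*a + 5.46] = -15.72*a^2 - 25.2*a - 3.88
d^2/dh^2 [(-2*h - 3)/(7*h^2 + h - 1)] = 2*(-(2*h + 3)*(14*h + 1)^2 + (42*h + 23)*(7*h^2 + h - 1))/(7*h^2 + h - 1)^3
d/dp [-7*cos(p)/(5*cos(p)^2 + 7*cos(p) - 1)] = 7*(5*sin(p)^2 - 6)*sin(p)/(-5*sin(p)^2 + 7*cos(p) + 4)^2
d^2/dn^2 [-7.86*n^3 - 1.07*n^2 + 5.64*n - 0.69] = -47.16*n - 2.14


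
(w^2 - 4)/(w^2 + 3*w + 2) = (w - 2)/(w + 1)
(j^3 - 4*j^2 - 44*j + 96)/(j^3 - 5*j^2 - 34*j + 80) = (j + 6)/(j + 5)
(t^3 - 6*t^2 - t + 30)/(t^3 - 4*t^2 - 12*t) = (t^2 - 8*t + 15)/(t*(t - 6))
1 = 1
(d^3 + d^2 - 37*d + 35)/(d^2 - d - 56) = (d^2 - 6*d + 5)/(d - 8)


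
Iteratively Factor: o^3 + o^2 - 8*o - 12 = (o - 3)*(o^2 + 4*o + 4) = (o - 3)*(o + 2)*(o + 2)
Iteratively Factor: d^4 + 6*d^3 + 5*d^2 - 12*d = (d + 3)*(d^3 + 3*d^2 - 4*d) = d*(d + 3)*(d^2 + 3*d - 4) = d*(d - 1)*(d + 3)*(d + 4)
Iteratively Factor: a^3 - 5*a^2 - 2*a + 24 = (a + 2)*(a^2 - 7*a + 12) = (a - 3)*(a + 2)*(a - 4)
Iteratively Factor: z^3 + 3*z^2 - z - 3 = (z - 1)*(z^2 + 4*z + 3) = (z - 1)*(z + 3)*(z + 1)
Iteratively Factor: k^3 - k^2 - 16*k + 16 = (k - 4)*(k^2 + 3*k - 4) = (k - 4)*(k + 4)*(k - 1)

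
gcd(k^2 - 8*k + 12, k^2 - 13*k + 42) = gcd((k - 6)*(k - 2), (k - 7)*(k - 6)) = k - 6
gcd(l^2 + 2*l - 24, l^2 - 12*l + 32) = l - 4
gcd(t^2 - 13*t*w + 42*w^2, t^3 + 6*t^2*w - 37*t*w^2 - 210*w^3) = t - 6*w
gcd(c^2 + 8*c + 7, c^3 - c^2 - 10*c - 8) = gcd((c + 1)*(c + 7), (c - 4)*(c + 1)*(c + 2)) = c + 1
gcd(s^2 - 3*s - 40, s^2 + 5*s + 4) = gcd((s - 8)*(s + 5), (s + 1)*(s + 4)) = 1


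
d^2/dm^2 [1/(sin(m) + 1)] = (2 - sin(m))/(sin(m) + 1)^2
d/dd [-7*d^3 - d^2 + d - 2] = -21*d^2 - 2*d + 1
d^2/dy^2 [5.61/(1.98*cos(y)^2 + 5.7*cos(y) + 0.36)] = (-87.9737760000001*(1 - cos(y)^2)^2 - 506.51568*cos(y)^3 - 210.260556*cos(y)^2 + 628.827705*cos(y) + 79.143075*cos(3*y) + 444.51396)/(1.98*cos(y)^2 + 5.7*cos(y) + 0.36)^3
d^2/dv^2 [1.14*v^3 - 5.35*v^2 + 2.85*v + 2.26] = 6.84*v - 10.7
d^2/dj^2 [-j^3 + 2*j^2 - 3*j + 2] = 4 - 6*j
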